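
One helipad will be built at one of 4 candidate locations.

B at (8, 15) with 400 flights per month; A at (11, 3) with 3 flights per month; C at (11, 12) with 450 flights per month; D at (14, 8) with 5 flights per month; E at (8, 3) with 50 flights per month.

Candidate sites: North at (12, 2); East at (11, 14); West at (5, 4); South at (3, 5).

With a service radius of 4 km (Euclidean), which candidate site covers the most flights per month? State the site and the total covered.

East, covering 850

Coverage radius r = 4 km; a point is covered iff (Δx)²+(Δy)² ≤ 4² = 16.
  North (12, 2): covers {A} → 3
  East (11, 14): covers {B, C} → 850
  West (5, 4): covers {E} → 50
  South (3, 5): covers {none} → 0
Maximum coverage at East: 850 flights per month.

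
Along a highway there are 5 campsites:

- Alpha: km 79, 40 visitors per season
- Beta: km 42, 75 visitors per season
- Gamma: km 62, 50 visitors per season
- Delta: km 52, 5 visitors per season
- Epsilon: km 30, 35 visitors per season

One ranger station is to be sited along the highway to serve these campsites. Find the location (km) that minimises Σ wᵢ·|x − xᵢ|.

x = 42

For a sum of weighted absolute distances on a line, the optimum is the weighted median (not the mean). Total weight W = 205; half-weight = 102.5.
Sort by position and accumulate weight:
  km 30 (Epsilon, w=35) → cum 35
  km 42 (Beta, w=75) → cum 110  ≥ 102.5 → median here
  km 52 (Delta, w=5) → cum 115
  km 62 (Gamma, w=50) → cum 165
  km 79 (Alpha, w=40) → cum 205
Optimal location: km 42.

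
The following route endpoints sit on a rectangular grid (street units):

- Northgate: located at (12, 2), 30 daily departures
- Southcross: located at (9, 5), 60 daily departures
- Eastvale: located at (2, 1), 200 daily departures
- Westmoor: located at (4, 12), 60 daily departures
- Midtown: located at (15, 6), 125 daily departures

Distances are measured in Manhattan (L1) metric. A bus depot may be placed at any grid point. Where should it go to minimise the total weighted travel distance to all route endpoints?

(4, 5)

Manhattan distance separates: Σwᵢ(|x−xᵢ|+|y−yᵢ|) = Σwᵢ|x−xᵢ| + Σwᵢ|y−yᵢ|, so x and y are optimised independently as 1-D weighted medians.
Total weight W = 475; half = 237.5.
x-coordinate, sorted with cumulative weight:
  x=2 (Eastvale, w=200) cum 200
  x=4 (Westmoor, w=60) cum 260  ← median
  x=9 (Southcross, w=60) cum 320
  x=12 (Northgate, w=30) cum 350
  x=15 (Midtown, w=125) cum 475
⇒ x* = 4
y-coordinate, sorted with cumulative weight:
  y=1 (Eastvale, w=200) cum 200
  y=2 (Northgate, w=30) cum 230
  y=5 (Southcross, w=60) cum 290  ← median
  y=6 (Midtown, w=125) cum 415
  y=12 (Westmoor, w=60) cum 475
⇒ y* = 5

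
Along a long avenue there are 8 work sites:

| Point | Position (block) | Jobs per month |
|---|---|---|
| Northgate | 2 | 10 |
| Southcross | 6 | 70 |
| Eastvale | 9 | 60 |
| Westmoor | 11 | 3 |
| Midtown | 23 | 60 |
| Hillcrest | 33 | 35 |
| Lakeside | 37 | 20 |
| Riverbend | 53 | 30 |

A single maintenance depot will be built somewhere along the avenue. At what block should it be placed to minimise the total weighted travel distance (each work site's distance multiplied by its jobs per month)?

x = 23

For a sum of weighted absolute distances on a line, the optimum is the weighted median (not the mean). Total weight W = 288; half-weight = 144.
Sort by position and accumulate weight:
  block 2 (Northgate, w=10) → cum 10
  block 6 (Southcross, w=70) → cum 80
  block 9 (Eastvale, w=60) → cum 140
  block 11 (Westmoor, w=3) → cum 143
  block 23 (Midtown, w=60) → cum 203  ≥ 144 → median here
  block 33 (Hillcrest, w=35) → cum 238
  block 37 (Lakeside, w=20) → cum 258
  block 53 (Riverbend, w=30) → cum 288
Optimal location: block 23.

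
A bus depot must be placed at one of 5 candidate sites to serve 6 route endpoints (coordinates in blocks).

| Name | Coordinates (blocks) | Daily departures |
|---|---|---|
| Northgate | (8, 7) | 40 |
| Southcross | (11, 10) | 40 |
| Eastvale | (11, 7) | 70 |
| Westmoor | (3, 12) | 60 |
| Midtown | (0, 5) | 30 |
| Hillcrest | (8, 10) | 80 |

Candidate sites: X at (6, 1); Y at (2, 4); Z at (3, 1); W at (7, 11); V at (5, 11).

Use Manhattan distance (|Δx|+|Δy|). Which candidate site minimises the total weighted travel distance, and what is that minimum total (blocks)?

W, total 1810 blocks

Total weighted distance at each candidate:
  X (6, 1): total = 3670
  Y (2, 4): total = 3390
  Z (3, 1): total = 4090
  W (7, 11): total = 1810
  V (5, 11): total = 2090
Minimum is at W with total 1810 blocks.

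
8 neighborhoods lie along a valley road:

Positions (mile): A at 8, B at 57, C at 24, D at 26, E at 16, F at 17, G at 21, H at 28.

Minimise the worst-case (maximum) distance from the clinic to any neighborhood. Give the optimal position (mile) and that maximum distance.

The 1-center on a line is the midpoint of the two extreme points: leftmost at 8, rightmost at 57.
Optimal location = (8 + 57)/2 = 32.5; maximum distance = (57 − 8)/2 = 24.5.

location 32.5, max distance 24.5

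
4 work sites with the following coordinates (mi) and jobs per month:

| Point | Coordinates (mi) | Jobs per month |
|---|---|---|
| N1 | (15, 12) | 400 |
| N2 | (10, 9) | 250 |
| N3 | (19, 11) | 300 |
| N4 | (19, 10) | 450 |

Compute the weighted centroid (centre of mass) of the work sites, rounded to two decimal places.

The minimiser of Σwᵢ‖p−pᵢ‖² is the weighted centroid p* = (Σwᵢpᵢ)/(Σwᵢ).
Σwᵢ = 1400.
Σwᵢxᵢ = 400·15 + 250·10 + 300·19 + 450·19 = 22750.
Σwᵢyᵢ = 400·12 + 250·9 + 300·11 + 450·10 = 14850.
x* = 22750/1400 = 16.25, y* = 14850/1400 = 10.61.

(16.25, 10.61)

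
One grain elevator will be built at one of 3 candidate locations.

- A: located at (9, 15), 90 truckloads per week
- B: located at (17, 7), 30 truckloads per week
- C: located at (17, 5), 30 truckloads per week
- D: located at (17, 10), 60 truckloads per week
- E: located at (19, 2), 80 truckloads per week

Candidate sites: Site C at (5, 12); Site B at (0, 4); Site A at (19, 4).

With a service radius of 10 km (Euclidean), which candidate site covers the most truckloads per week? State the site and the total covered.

Coverage radius r = 10 km; a point is covered iff (Δx)²+(Δy)² ≤ 10² = 100.
  Site C (5, 12): covers {A} → 90
  Site B (0, 4): covers {none} → 0
  Site A (19, 4): covers {B, C, D, E} → 200
Maximum coverage at Site A: 200 truckloads per week.

Site A, covering 200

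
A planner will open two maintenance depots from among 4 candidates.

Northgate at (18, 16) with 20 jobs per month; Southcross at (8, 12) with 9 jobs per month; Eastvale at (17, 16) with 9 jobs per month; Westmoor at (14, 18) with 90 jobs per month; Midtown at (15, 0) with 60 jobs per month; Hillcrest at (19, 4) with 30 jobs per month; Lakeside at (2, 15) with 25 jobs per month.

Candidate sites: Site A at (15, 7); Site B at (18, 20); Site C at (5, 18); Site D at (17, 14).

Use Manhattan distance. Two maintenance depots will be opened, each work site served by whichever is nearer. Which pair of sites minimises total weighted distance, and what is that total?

Evaluate every pair (each demand assigned to the nearer of the two):
  {Site A, Site D}: total = 1837
  {Site A, Site B}: total = 1928
  {Site A, Site C}: total = 2010
  {Site C, Site D}: total = 2259
  {Site B, Site D}: total = 2437
  {Site B, Site C}: total = 2786
Best pair: {Site A, Site D} with total 1837.

{Site A, Site D}, total 1837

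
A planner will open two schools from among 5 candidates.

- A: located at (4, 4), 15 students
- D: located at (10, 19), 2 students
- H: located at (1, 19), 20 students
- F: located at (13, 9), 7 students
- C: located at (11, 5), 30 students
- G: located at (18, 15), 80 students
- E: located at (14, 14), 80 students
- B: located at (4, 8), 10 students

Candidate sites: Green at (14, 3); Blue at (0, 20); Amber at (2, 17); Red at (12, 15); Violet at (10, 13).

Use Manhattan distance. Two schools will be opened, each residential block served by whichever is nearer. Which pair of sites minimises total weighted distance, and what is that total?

{Amber, Red}, total 1506

Evaluate every pair (each demand assigned to the nearer of the two):
  {Amber, Red}: total = 1506
  {Green, Red}: total = 1546
  {Blue, Red}: total = 1586
  {Red, Violet}: total = 1686
  {Blue, Violet}: total = 1906
  {Amber, Violet}: total = 1926
  {Green, Violet}: total = 1986
  {Green, Amber}: total = 2714
  {Green, Blue}: total = 2736
  {Blue, Amber}: total = 3798
Best pair: {Amber, Red} with total 1506.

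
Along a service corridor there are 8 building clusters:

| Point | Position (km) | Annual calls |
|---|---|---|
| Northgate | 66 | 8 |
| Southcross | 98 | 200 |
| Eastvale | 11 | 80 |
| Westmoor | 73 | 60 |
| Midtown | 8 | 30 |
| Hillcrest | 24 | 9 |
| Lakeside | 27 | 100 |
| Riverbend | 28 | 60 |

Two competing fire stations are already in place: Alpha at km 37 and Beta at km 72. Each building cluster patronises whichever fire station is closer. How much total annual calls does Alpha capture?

The indifferent point is the midpoint (37+72)/2 = 54.5; building clusters left of it (closer to Alpha at 37) go to Alpha, those right go to Beta.
  Midtown at 8 (w=30) → Alpha
  Eastvale at 11 (w=80) → Alpha
  Hillcrest at 24 (w=9) → Alpha
  Lakeside at 27 (w=100) → Alpha
  Riverbend at 28 (w=60) → Alpha
  Northgate at 66 (w=8) → Beta
  Westmoor at 73 (w=60) → Beta
  Southcross at 98 (w=200) → Beta
Alpha captures 279; Beta captures 268.

279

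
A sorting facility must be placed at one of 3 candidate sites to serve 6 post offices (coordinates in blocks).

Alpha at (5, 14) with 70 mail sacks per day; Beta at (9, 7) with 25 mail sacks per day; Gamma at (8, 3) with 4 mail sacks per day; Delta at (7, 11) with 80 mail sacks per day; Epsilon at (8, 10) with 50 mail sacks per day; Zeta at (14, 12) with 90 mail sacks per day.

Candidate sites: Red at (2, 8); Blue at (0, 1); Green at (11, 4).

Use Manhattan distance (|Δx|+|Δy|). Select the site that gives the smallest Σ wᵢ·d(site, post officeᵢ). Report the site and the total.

Red, total 3354 blocks

Total weighted distance at each candidate:
  Red (2, 8): total = 3354
  Blue (0, 1): total = 6135
  Green (11, 4): total = 3581
Minimum is at Red with total 3354 blocks.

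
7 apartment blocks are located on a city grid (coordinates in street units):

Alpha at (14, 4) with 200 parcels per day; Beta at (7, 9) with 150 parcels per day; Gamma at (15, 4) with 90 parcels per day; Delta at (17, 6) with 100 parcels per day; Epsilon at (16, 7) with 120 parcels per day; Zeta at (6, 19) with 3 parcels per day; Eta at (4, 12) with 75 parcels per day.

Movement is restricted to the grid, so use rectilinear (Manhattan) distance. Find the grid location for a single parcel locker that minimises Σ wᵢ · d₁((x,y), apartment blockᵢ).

Manhattan distance separates: Σwᵢ(|x−xᵢ|+|y−yᵢ|) = Σwᵢ|x−xᵢ| + Σwᵢ|y−yᵢ|, so x and y are optimised independently as 1-D weighted medians.
Total weight W = 738; half = 369.
x-coordinate, sorted with cumulative weight:
  x=4 (Eta, w=75) cum 75
  x=6 (Zeta, w=3) cum 78
  x=7 (Beta, w=150) cum 228
  x=14 (Alpha, w=200) cum 428  ← median
  x=15 (Gamma, w=90) cum 518
  x=16 (Epsilon, w=120) cum 638
  x=17 (Delta, w=100) cum 738
⇒ x* = 14
y-coordinate, sorted with cumulative weight:
  y=4 (Alpha, w=200) cum 200
  y=4 (Gamma, w=90) cum 290
  y=6 (Delta, w=100) cum 390  ← median
  y=7 (Epsilon, w=120) cum 510
  y=9 (Beta, w=150) cum 660
  y=12 (Eta, w=75) cum 735
  y=19 (Zeta, w=3) cum 738
⇒ y* = 6

(14, 6)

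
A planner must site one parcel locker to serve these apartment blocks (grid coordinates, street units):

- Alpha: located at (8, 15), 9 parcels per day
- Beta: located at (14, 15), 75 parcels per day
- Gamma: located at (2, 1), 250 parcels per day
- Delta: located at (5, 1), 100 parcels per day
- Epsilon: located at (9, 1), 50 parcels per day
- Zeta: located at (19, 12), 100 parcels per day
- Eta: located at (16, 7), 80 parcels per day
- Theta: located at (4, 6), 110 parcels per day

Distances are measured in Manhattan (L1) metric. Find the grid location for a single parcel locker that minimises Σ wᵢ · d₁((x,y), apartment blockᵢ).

(5, 1)

Manhattan distance separates: Σwᵢ(|x−xᵢ|+|y−yᵢ|) = Σwᵢ|x−xᵢ| + Σwᵢ|y−yᵢ|, so x and y are optimised independently as 1-D weighted medians.
Total weight W = 774; half = 387.
x-coordinate, sorted with cumulative weight:
  x=2 (Gamma, w=250) cum 250
  x=4 (Theta, w=110) cum 360
  x=5 (Delta, w=100) cum 460  ← median
  x=8 (Alpha, w=9) cum 469
  x=9 (Epsilon, w=50) cum 519
  x=14 (Beta, w=75) cum 594
  x=16 (Eta, w=80) cum 674
  x=19 (Zeta, w=100) cum 774
⇒ x* = 5
y-coordinate, sorted with cumulative weight:
  y=1 (Gamma, w=250) cum 250
  y=1 (Delta, w=100) cum 350
  y=1 (Epsilon, w=50) cum 400  ← median
  y=6 (Theta, w=110) cum 510
  y=7 (Eta, w=80) cum 590
  y=12 (Zeta, w=100) cum 690
  y=15 (Alpha, w=9) cum 699
  y=15 (Beta, w=75) cum 774
⇒ y* = 1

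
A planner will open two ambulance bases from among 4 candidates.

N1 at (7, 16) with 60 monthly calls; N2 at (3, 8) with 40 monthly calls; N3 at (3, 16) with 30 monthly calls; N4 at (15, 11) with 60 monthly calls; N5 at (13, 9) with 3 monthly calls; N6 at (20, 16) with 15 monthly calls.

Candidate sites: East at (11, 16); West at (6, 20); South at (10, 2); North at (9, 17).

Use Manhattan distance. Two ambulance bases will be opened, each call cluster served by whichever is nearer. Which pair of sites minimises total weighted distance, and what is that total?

Evaluate every pair (each demand assigned to the nearer of the two):
  {East, North}: total = 1692
  {East, South}: total = 1702
  {East, West}: total = 1752
  {South, North}: total = 1840
  {West, North}: total = 1926
  {West, South}: total = 2170
Best pair: {East, North} with total 1692.

{East, North}, total 1692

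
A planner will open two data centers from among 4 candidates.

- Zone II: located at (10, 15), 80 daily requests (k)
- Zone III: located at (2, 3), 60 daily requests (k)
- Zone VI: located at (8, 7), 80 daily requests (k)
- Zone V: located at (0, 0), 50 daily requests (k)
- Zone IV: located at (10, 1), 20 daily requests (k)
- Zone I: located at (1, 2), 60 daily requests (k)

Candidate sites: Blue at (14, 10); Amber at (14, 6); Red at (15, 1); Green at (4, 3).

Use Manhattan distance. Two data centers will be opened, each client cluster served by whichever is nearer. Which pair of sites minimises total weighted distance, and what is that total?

{Blue, Green}, total 2230

Evaluate every pair (each demand assigned to the nearer of the two):
  {Blue, Green}: total = 2230
  {Amber, Green}: total = 2470
  {Red, Green}: total = 2890
  {Blue, Red}: total = 4140
  {Amber, Red}: total = 4300
  {Blue, Amber}: total = 4380
Best pair: {Blue, Green} with total 2230.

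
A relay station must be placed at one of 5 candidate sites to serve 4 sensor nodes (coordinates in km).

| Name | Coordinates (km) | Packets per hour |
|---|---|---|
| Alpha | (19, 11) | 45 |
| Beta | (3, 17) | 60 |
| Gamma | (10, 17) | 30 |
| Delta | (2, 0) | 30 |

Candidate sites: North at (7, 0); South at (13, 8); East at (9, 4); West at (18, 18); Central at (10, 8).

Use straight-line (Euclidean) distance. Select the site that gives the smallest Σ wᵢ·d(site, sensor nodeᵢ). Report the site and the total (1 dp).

Total weighted distance at each candidate:
  North (7, 0): total = 2448.3
  South (13, 8): total = 1801.7
  East (9, 4): total = 2041.4
  West (18, 18): total = 2184.6
  Central (10, 8): total = 1720.4
Minimum is at Central with total 1720.4 km.

Central, total 1720.4 km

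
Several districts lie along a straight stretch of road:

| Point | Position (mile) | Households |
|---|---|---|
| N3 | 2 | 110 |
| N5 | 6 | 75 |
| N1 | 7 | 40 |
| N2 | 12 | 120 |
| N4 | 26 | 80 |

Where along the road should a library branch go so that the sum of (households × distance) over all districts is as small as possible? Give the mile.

x = 7

For a sum of weighted absolute distances on a line, the optimum is the weighted median (not the mean). Total weight W = 425; half-weight = 212.5.
Sort by position and accumulate weight:
  mile 2 (N3, w=110) → cum 110
  mile 6 (N5, w=75) → cum 185
  mile 7 (N1, w=40) → cum 225  ≥ 212.5 → median here
  mile 12 (N2, w=120) → cum 345
  mile 26 (N4, w=80) → cum 425
Optimal location: mile 7.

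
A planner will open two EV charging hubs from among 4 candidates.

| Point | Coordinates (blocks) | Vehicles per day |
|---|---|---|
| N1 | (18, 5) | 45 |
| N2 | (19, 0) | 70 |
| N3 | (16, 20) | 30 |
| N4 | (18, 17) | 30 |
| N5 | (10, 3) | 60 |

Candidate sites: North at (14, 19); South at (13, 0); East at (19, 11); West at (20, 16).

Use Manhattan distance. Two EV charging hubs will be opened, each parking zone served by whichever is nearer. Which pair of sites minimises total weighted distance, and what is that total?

{North, South}, total 1500

Evaluate every pair (each demand assigned to the nearer of the two):
  {North, South}: total = 1500
  {South, West}: total = 1560
  {South, East}: total = 1665
  {North, East}: total = 2375
  {East, West}: total = 2435
  {North, West}: total = 3155
Best pair: {North, South} with total 1500.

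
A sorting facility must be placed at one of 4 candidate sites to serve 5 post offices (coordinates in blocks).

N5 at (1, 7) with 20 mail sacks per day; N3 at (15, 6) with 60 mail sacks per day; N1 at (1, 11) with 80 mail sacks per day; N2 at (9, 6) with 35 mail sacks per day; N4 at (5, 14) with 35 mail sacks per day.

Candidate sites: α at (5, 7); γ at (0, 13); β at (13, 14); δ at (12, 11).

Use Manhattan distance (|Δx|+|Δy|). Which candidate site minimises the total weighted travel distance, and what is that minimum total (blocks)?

Total weighted distance at each candidate:
  α (5, 7): total = 1800
  γ (0, 13): total = 2470
  β (13, 14): total = 2880
  δ (12, 11): total = 2290
Minimum is at α with total 1800 blocks.

α, total 1800 blocks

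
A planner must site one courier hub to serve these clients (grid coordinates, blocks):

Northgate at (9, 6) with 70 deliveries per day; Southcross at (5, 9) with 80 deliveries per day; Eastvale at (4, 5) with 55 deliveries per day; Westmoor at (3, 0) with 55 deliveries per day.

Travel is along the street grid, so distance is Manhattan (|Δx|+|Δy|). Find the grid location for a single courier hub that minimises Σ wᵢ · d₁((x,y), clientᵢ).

(5, 6)

Manhattan distance separates: Σwᵢ(|x−xᵢ|+|y−yᵢ|) = Σwᵢ|x−xᵢ| + Σwᵢ|y−yᵢ|, so x and y are optimised independently as 1-D weighted medians.
Total weight W = 260; half = 130.
x-coordinate, sorted with cumulative weight:
  x=3 (Westmoor, w=55) cum 55
  x=4 (Eastvale, w=55) cum 110
  x=5 (Southcross, w=80) cum 190  ← median
  x=9 (Northgate, w=70) cum 260
⇒ x* = 5
y-coordinate, sorted with cumulative weight:
  y=0 (Westmoor, w=55) cum 55
  y=5 (Eastvale, w=55) cum 110
  y=6 (Northgate, w=70) cum 180  ← median
  y=9 (Southcross, w=80) cum 260
⇒ y* = 6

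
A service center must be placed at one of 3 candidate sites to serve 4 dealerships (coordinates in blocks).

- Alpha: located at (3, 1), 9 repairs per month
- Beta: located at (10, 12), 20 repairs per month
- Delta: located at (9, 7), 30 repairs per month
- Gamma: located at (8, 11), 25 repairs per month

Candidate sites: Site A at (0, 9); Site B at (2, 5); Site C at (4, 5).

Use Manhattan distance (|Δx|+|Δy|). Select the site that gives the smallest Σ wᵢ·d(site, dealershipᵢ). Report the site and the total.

Total weighted distance at each candidate:
  Site A (0, 9): total = 939
  Site B (2, 5): total = 915
  Site C (4, 5): total = 765
Minimum is at Site C with total 765 blocks.

Site C, total 765 blocks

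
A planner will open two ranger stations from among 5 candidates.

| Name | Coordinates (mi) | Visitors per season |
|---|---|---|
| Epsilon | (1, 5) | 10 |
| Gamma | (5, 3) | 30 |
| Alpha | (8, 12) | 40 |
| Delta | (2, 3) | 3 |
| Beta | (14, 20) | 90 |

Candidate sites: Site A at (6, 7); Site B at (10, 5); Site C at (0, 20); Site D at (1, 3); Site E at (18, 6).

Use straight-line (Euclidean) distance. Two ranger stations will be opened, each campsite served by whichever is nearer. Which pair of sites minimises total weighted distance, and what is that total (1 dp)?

Evaluate every pair (each demand assigned to the nearer of the two):
  {Site A, Site C}: total = 1669.9
  {Site A, Site E}: total = 1720.3
  {Site A, Site D}: total = 1732.2
  {Site A, Site B}: total = 1783.7
  {Site B, Site C}: total = 1827.5
  {Site B, Site D}: total = 1831.4
  {Site C, Site D}: total = 1855.5
  {Site B, Site E}: total = 1877.9
  {Site D, Site E}: total = 1909.5
  {Site C, Site E}: total = 2312.0
Best pair: {Site A, Site C} with total 1669.9.

{Site A, Site C}, total 1669.9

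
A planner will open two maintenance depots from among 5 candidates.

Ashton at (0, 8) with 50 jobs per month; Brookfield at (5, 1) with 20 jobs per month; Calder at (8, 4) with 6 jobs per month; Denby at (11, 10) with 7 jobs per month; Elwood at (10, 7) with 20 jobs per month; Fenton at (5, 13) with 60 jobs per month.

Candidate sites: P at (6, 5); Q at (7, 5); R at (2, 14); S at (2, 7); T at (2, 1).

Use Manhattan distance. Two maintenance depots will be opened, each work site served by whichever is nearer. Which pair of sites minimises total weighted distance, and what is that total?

Evaluate every pair (each demand assigned to the nearer of the two):
  {R, S}: total = 868
  {Q, R}: total = 935
  {P, R}: total = 948
  {Q, S}: total = 985
  {P, S}: total = 998
  {S, T}: total = 1048
  {R, T}: total = 1125
  {P, T}: total = 1258
  {P, Q}: total = 1265
  {Q, T}: total = 1285
Best pair: {R, S} with total 868.

{R, S}, total 868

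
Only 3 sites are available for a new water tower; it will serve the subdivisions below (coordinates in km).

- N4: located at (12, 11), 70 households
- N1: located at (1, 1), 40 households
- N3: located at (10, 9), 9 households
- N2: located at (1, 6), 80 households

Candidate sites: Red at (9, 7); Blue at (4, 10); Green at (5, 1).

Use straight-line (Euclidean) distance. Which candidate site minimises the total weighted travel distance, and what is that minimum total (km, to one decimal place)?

Blue, total 1398.6 km

Total weighted distance at each candidate:
  Red (9, 7): total = 1415.1
  Blue (4, 10): total = 1398.6
  Green (5, 1): total = 1611.6
Minimum is at Blue with total 1398.6 km.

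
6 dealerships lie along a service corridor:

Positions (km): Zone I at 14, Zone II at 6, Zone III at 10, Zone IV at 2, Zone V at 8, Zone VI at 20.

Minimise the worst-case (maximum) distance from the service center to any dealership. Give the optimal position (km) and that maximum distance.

The 1-center on a line is the midpoint of the two extreme points: leftmost at 2, rightmost at 20.
Optimal location = (2 + 20)/2 = 11; maximum distance = (20 − 2)/2 = 9.

location 11, max distance 9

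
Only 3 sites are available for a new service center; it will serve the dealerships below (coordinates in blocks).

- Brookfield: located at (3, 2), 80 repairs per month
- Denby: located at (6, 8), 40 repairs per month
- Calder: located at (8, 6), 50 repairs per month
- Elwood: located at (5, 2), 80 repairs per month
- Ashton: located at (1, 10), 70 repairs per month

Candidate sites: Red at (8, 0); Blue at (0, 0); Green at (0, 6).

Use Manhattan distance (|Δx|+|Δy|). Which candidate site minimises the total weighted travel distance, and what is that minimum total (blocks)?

Green, total 2350 blocks

Total weighted distance at each candidate:
  Red (8, 0): total = 2850
  Blue (0, 0): total = 2990
  Green (0, 6): total = 2350
Minimum is at Green with total 2350 blocks.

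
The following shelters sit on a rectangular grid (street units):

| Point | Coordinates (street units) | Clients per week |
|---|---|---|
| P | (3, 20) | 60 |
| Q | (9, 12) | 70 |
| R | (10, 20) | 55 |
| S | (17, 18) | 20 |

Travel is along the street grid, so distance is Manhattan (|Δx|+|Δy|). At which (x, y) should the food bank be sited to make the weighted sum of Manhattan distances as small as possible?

(9, 20)

Manhattan distance separates: Σwᵢ(|x−xᵢ|+|y−yᵢ|) = Σwᵢ|x−xᵢ| + Σwᵢ|y−yᵢ|, so x and y are optimised independently as 1-D weighted medians.
Total weight W = 205; half = 102.5.
x-coordinate, sorted with cumulative weight:
  x=3 (P, w=60) cum 60
  x=9 (Q, w=70) cum 130  ← median
  x=10 (R, w=55) cum 185
  x=17 (S, w=20) cum 205
⇒ x* = 9
y-coordinate, sorted with cumulative weight:
  y=12 (Q, w=70) cum 70
  y=18 (S, w=20) cum 90
  y=20 (P, w=60) cum 150  ← median
  y=20 (R, w=55) cum 205
⇒ y* = 20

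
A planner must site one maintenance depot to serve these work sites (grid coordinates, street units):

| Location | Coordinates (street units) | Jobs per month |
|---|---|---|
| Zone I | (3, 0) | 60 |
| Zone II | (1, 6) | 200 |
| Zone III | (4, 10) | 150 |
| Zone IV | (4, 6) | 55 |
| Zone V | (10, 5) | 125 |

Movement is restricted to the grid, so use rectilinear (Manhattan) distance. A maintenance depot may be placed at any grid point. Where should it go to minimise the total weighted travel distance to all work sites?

Manhattan distance separates: Σwᵢ(|x−xᵢ|+|y−yᵢ|) = Σwᵢ|x−xᵢ| + Σwᵢ|y−yᵢ|, so x and y are optimised independently as 1-D weighted medians.
Total weight W = 590; half = 295.
x-coordinate, sorted with cumulative weight:
  x=1 (Zone II, w=200) cum 200
  x=3 (Zone I, w=60) cum 260
  x=4 (Zone III, w=150) cum 410  ← median
  x=4 (Zone IV, w=55) cum 465
  x=10 (Zone V, w=125) cum 590
⇒ x* = 4
y-coordinate, sorted with cumulative weight:
  y=0 (Zone I, w=60) cum 60
  y=5 (Zone V, w=125) cum 185
  y=6 (Zone II, w=200) cum 385  ← median
  y=6 (Zone IV, w=55) cum 440
  y=10 (Zone III, w=150) cum 590
⇒ y* = 6

(4, 6)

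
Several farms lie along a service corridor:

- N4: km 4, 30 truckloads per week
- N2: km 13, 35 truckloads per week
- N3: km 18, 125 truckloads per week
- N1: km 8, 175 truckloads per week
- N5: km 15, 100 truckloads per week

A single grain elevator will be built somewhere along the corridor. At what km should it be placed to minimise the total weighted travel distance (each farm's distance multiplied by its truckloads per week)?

For a sum of weighted absolute distances on a line, the optimum is the weighted median (not the mean). Total weight W = 465; half-weight = 232.5.
Sort by position and accumulate weight:
  km 4 (N4, w=30) → cum 30
  km 8 (N1, w=175) → cum 205
  km 13 (N2, w=35) → cum 240  ≥ 232.5 → median here
  km 15 (N5, w=100) → cum 340
  km 18 (N3, w=125) → cum 465
Optimal location: km 13.

x = 13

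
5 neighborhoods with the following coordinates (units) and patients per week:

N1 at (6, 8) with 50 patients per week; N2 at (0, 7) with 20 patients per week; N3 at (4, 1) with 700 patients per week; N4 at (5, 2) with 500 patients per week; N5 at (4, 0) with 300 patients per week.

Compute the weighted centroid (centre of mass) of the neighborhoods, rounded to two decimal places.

The minimiser of Σwᵢ‖p−pᵢ‖² is the weighted centroid p* = (Σwᵢpᵢ)/(Σwᵢ).
Σwᵢ = 1570.
Σwᵢxᵢ = 50·6 + 20·0 + 700·4 + 500·5 + 300·4 = 6800.
Σwᵢyᵢ = 50·8 + 20·7 + 700·1 + 500·2 + 300·0 = 2240.
x* = 6800/1570 = 4.33, y* = 2240/1570 = 1.43.

(4.33, 1.43)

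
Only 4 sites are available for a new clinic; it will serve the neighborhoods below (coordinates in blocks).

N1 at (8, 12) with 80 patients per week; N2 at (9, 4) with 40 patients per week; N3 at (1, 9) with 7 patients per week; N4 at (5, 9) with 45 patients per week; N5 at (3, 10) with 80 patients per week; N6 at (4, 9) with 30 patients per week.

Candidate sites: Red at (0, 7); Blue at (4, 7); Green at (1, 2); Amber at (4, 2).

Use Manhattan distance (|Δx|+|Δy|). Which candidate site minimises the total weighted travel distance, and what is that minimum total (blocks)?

Total weighted distance at each candidate:
  Red (0, 7): total = 2516
  Blue (4, 7): total = 1590
  Green (1, 2): total = 3404
  Amber (4, 2): total = 2760
Minimum is at Blue with total 1590 blocks.

Blue, total 1590 blocks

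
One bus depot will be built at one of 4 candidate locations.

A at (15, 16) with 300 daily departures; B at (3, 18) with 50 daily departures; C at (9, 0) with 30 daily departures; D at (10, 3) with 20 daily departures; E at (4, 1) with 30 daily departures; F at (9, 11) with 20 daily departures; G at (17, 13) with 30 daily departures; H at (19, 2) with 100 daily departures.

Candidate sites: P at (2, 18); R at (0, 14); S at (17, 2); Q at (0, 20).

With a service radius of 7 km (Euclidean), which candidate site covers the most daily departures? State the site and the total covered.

S, covering 100

Coverage radius r = 7 km; a point is covered iff (Δx)²+(Δy)² ≤ 7² = 49.
  P (2, 18): covers {B} → 50
  R (0, 14): covers {B} → 50
  S (17, 2): covers {H} → 100
  Q (0, 20): covers {B} → 50
Maximum coverage at S: 100 daily departures.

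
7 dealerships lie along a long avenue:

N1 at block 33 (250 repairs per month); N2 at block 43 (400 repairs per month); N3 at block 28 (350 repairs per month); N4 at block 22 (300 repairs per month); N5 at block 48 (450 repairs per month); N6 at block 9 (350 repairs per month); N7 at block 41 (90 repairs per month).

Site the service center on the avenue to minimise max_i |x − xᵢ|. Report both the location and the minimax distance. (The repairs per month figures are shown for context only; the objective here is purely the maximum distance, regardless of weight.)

location 28.5, max distance 19.5

The 1-center on a line is the midpoint of the two extreme points: leftmost at 9, rightmost at 48.
Optimal location = (9 + 48)/2 = 28.5; maximum distance = (48 − 9)/2 = 19.5.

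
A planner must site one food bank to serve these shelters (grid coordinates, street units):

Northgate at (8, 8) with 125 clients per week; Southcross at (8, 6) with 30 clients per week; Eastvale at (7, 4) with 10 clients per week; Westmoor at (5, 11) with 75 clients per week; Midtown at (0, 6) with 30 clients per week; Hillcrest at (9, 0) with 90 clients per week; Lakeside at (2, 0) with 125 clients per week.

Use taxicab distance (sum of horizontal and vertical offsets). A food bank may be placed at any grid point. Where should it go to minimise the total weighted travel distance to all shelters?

(8, 6)

Manhattan distance separates: Σwᵢ(|x−xᵢ|+|y−yᵢ|) = Σwᵢ|x−xᵢ| + Σwᵢ|y−yᵢ|, so x and y are optimised independently as 1-D weighted medians.
Total weight W = 485; half = 242.5.
x-coordinate, sorted with cumulative weight:
  x=0 (Midtown, w=30) cum 30
  x=2 (Lakeside, w=125) cum 155
  x=5 (Westmoor, w=75) cum 230
  x=7 (Eastvale, w=10) cum 240
  x=8 (Northgate, w=125) cum 365  ← median
  x=8 (Southcross, w=30) cum 395
  x=9 (Hillcrest, w=90) cum 485
⇒ x* = 8
y-coordinate, sorted with cumulative weight:
  y=0 (Hillcrest, w=90) cum 90
  y=0 (Lakeside, w=125) cum 215
  y=4 (Eastvale, w=10) cum 225
  y=6 (Southcross, w=30) cum 255  ← median
  y=6 (Midtown, w=30) cum 285
  y=8 (Northgate, w=125) cum 410
  y=11 (Westmoor, w=75) cum 485
⇒ y* = 6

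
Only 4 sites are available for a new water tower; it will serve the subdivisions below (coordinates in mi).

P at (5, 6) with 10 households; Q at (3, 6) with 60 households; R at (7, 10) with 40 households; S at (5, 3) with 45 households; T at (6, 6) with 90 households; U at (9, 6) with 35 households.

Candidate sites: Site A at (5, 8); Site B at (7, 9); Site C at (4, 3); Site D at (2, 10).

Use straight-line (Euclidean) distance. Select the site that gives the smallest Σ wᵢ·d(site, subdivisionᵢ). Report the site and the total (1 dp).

Total weighted distance at each candidate:
  Site A (5, 8): total = 885.6
  Site B (7, 9): total = 1071.5
  Site C (4, 3): total = 1099.6
  Site D (2, 10): total = 1631.4
Minimum is at Site A with total 885.6 mi.

Site A, total 885.6 mi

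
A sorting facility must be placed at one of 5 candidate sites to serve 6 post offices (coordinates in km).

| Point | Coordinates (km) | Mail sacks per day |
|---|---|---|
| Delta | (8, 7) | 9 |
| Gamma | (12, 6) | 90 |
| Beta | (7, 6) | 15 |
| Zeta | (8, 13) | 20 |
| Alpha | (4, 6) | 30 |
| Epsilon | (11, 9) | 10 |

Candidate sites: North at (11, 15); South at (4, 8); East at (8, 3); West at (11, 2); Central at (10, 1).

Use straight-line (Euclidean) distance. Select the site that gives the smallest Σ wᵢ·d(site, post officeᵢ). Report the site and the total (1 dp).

Total weighted distance at each candidate:
  North (11, 15): total = 1513.8
  South (4, 8): total = 1092.1
  East (8, 3): total = 950.5
  West (11, 2): total = 1048.3
  Central (10, 1): total = 1187.3
Minimum is at East with total 950.5 km.

East, total 950.5 km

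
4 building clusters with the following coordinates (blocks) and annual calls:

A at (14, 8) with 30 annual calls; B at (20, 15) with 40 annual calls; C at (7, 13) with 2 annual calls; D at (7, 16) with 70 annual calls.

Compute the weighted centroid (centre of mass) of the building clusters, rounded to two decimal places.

(12.14, 13.99)

The minimiser of Σwᵢ‖p−pᵢ‖² is the weighted centroid p* = (Σwᵢpᵢ)/(Σwᵢ).
Σwᵢ = 142.
Σwᵢxᵢ = 30·14 + 40·20 + 2·7 + 70·7 = 1724.
Σwᵢyᵢ = 30·8 + 40·15 + 2·13 + 70·16 = 1986.
x* = 1724/142 = 12.14, y* = 1986/142 = 13.99.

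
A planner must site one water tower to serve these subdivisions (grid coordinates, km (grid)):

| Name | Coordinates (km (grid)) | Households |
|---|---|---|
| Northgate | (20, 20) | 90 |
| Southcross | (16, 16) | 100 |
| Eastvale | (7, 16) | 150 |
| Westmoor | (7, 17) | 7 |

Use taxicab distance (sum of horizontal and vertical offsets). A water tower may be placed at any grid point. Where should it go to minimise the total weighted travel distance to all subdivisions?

(16, 16)

Manhattan distance separates: Σwᵢ(|x−xᵢ|+|y−yᵢ|) = Σwᵢ|x−xᵢ| + Σwᵢ|y−yᵢ|, so x and y are optimised independently as 1-D weighted medians.
Total weight W = 347; half = 173.5.
x-coordinate, sorted with cumulative weight:
  x=7 (Eastvale, w=150) cum 150
  x=7 (Westmoor, w=7) cum 157
  x=16 (Southcross, w=100) cum 257  ← median
  x=20 (Northgate, w=90) cum 347
⇒ x* = 16
y-coordinate, sorted with cumulative weight:
  y=16 (Southcross, w=100) cum 100
  y=16 (Eastvale, w=150) cum 250  ← median
  y=17 (Westmoor, w=7) cum 257
  y=20 (Northgate, w=90) cum 347
⇒ y* = 16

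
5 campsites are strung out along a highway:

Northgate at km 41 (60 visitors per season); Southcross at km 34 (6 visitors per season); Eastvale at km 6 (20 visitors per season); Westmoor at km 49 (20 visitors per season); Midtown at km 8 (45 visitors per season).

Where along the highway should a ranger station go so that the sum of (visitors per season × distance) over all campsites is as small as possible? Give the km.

For a sum of weighted absolute distances on a line, the optimum is the weighted median (not the mean). Total weight W = 151; half-weight = 75.5.
Sort by position and accumulate weight:
  km 6 (Eastvale, w=20) → cum 20
  km 8 (Midtown, w=45) → cum 65
  km 34 (Southcross, w=6) → cum 71
  km 41 (Northgate, w=60) → cum 131  ≥ 75.5 → median here
  km 49 (Westmoor, w=20) → cum 151
Optimal location: km 41.

x = 41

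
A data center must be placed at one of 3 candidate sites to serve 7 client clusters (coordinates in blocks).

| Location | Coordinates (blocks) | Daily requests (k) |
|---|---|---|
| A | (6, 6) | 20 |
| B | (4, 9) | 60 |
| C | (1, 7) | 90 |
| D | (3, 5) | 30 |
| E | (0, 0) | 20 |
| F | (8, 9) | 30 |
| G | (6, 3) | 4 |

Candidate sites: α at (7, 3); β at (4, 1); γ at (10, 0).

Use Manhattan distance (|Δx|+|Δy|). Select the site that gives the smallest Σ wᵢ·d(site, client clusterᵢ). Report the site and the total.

β, total 2056 blocks

Total weighted distance at each candidate:
  α (7, 3): total = 2114
  β (4, 1): total = 2056
  γ (10, 0): total = 3458
Minimum is at β with total 2056 blocks.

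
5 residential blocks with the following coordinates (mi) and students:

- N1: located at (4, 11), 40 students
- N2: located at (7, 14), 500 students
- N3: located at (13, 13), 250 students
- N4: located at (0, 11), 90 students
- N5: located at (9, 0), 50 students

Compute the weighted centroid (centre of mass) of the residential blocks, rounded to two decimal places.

The minimiser of Σwᵢ‖p−pᵢ‖² is the weighted centroid p* = (Σwᵢpᵢ)/(Σwᵢ).
Σwᵢ = 930.
Σwᵢxᵢ = 40·4 + 500·7 + 250·13 + 90·0 + 50·9 = 7360.
Σwᵢyᵢ = 40·11 + 500·14 + 250·13 + 90·11 + 50·0 = 11680.
x* = 7360/930 = 7.91, y* = 11680/930 = 12.56.

(7.91, 12.56)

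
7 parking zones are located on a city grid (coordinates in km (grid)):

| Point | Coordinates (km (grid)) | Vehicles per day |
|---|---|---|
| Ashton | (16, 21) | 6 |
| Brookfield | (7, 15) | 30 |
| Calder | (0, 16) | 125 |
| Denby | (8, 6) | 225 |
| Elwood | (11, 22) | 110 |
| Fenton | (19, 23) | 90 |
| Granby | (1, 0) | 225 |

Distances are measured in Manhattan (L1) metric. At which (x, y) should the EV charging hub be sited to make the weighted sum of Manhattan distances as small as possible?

Manhattan distance separates: Σwᵢ(|x−xᵢ|+|y−yᵢ|) = Σwᵢ|x−xᵢ| + Σwᵢ|y−yᵢ|, so x and y are optimised independently as 1-D weighted medians.
Total weight W = 811; half = 405.5.
x-coordinate, sorted with cumulative weight:
  x=0 (Calder, w=125) cum 125
  x=1 (Granby, w=225) cum 350
  x=7 (Brookfield, w=30) cum 380
  x=8 (Denby, w=225) cum 605  ← median
  x=11 (Elwood, w=110) cum 715
  x=16 (Ashton, w=6) cum 721
  x=19 (Fenton, w=90) cum 811
⇒ x* = 8
y-coordinate, sorted with cumulative weight:
  y=0 (Granby, w=225) cum 225
  y=6 (Denby, w=225) cum 450  ← median
  y=15 (Brookfield, w=30) cum 480
  y=16 (Calder, w=125) cum 605
  y=21 (Ashton, w=6) cum 611
  y=22 (Elwood, w=110) cum 721
  y=23 (Fenton, w=90) cum 811
⇒ y* = 6

(8, 6)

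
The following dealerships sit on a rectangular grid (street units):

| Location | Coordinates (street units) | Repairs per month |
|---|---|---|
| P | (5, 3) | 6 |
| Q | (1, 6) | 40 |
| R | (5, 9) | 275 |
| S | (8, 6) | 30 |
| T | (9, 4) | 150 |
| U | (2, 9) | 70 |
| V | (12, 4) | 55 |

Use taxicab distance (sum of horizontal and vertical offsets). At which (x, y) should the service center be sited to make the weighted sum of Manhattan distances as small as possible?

Manhattan distance separates: Σwᵢ(|x−xᵢ|+|y−yᵢ|) = Σwᵢ|x−xᵢ| + Σwᵢ|y−yᵢ|, so x and y are optimised independently as 1-D weighted medians.
Total weight W = 626; half = 313.
x-coordinate, sorted with cumulative weight:
  x=1 (Q, w=40) cum 40
  x=2 (U, w=70) cum 110
  x=5 (P, w=6) cum 116
  x=5 (R, w=275) cum 391  ← median
  x=8 (S, w=30) cum 421
  x=9 (T, w=150) cum 571
  x=12 (V, w=55) cum 626
⇒ x* = 5
y-coordinate, sorted with cumulative weight:
  y=3 (P, w=6) cum 6
  y=4 (T, w=150) cum 156
  y=4 (V, w=55) cum 211
  y=6 (Q, w=40) cum 251
  y=6 (S, w=30) cum 281
  y=9 (R, w=275) cum 556  ← median
  y=9 (U, w=70) cum 626
⇒ y* = 9

(5, 9)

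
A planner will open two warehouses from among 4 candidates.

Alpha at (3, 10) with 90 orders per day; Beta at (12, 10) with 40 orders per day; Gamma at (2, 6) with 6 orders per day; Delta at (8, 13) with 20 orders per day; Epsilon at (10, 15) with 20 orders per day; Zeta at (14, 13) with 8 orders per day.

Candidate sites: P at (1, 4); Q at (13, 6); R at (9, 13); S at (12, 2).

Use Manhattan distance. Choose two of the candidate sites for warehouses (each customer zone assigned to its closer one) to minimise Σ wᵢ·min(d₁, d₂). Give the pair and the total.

Evaluate every pair (each demand assigned to the nearer of the two):
  {P, R}: total = 1098
  {Q, R}: total = 1196
  {R, S}: total = 1254
  {P, Q}: total = 1482
  {P, S}: total = 1762
  {Q, S}: total = 2070
Best pair: {P, R} with total 1098.

{P, R}, total 1098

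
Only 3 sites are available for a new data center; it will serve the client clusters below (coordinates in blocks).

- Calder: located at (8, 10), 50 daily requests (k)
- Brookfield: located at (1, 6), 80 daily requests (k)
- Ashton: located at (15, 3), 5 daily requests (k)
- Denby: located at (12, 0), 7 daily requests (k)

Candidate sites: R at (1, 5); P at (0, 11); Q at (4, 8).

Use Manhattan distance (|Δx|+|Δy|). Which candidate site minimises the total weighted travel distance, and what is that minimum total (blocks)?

R, total 872 blocks

Total weighted distance at each candidate:
  R (1, 5): total = 872
  P (0, 11): total = 1206
  Q (4, 8): total = 892
Minimum is at R with total 872 blocks.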